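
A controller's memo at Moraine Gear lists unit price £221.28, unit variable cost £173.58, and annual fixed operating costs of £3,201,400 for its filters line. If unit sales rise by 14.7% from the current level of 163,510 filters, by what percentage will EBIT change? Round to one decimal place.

Contribution at this volume is 163,510 × £47.70 = £7,799,427.00.
Subtracting fixed costs: EBIT = £7,799,427.00 − £3,201,400 = £4,598,027.00.
So DOL = total CM / EBIT = £7,799,427.00 / £4,598,027.00 = 1.6963.
So EBIT moves 1.6963 × (+14.7%) = +24.9%.

+24.9%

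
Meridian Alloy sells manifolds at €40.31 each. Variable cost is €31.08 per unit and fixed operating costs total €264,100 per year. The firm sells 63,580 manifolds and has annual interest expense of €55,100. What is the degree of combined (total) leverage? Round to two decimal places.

Total contribution margin = 63,580 × €9.23 = €586,843.40.
EBIT = €586,843.40 − €264,100 = €322,743.40. Interest = €55,100.00.
DOL = €586,843.40 ÷ €322,743.40 = 1.8183; DFL = €322,743.40 ÷ €267,643.40 = 1.2059.
DCL = DOL × DFL = 1.8183 × 1.2059 = 2.1927.

2.19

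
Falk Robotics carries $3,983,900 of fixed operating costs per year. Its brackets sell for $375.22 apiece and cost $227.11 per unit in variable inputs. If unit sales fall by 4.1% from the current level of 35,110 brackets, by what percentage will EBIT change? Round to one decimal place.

Contribution at this volume is 35,110 × $148.11 = $5,200,142.10.
Operating income = contribution − fixed costs = $5,200,142.10 − $3,983,900 = $1,216,242.10.
So DOL = total CM / EBIT = $5,200,142.10 / $1,216,242.10 = 4.2756.
%ΔEBIT = DOL × %ΔSales = 4.2756 × -4.1% = -17.5%.

-17.5%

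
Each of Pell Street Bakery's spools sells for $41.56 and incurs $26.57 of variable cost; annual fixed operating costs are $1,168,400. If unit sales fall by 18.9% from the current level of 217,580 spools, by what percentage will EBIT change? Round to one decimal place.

Total contribution margin = 217,580 × $14.99 = $3,261,524.20.
Subtracting fixed costs: EBIT = $3,261,524.20 − $1,168,400 = $2,093,124.20.
So DOL = total CM / EBIT = $3,261,524.20 / $2,093,124.20 = 1.5582.
%ΔEBIT = DOL × %ΔSales = 1.5582 × -18.9% = -29.5%.

-29.5%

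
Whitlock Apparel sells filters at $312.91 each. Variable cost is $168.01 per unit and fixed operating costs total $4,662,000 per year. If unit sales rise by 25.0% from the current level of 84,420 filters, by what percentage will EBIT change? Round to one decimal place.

+40.4%

Total contribution margin = 84,420 × $144.90 = $12,232,458.00.
EBIT = $12,232,458.00 − $4,662,000 = $7,570,458.00.
So DOL = total CM / EBIT = $12,232,458.00 / $7,570,458.00 = 1.6158.
Operating income changes by 1.6158 × +25.0% = +40.4%.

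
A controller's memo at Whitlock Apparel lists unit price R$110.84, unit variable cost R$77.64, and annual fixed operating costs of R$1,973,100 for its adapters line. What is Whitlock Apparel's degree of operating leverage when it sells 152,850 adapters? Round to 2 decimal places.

Contribution at this volume is 152,850 × R$33.20 = R$5,074,620.00.
Subtracting fixed costs: EBIT = R$5,074,620.00 − R$1,973,100 = R$3,101,520.00.
So DOL = total CM / EBIT = R$5,074,620.00 / R$3,101,520.00 = 1.6362.

1.64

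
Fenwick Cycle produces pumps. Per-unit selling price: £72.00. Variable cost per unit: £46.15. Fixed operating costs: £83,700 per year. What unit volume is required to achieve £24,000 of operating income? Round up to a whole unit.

Contribution margin per unit = £72.00 − £46.15 = £25.85.
Units = (FC + target) / CM = (£83,700 + £24,000) / £25.85 = 4,166.34, so 4,167 pumps.

4,167 pumps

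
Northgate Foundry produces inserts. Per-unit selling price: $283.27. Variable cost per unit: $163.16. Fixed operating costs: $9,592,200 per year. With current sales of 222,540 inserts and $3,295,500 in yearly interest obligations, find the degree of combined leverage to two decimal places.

Total contribution margin = 222,540 × $120.11 = $26,729,279.40.
Operating income = contribution − fixed costs = $26,729,279.40 − $9,592,200 = $17,137,079.40. Interest = $3,295,500.00, so EBIT − I = $13,841,579.40.
Degree of total leverage = total CM / (EBIT − interest) = $26,729,279.40 / $13,841,579.40 = 1.9311.

1.93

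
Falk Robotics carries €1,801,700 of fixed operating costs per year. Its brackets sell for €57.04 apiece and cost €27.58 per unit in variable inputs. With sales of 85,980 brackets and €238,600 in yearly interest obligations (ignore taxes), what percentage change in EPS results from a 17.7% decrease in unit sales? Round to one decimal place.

-91.0%

Total contribution margin = 85,980 × €29.46 = €2,532,970.80.
EBIT = €2,532,970.80 − €1,801,700 = €731,270.80.
After interest of €238,600.00, pre-tax earnings = €492,670.80.
DCL = total CM / (EBIT − I) = €2,532,970.80 / €492,670.80 = 5.1413.
EPS therefore changes by 5.1413 × (-17.7%) = -91.0%.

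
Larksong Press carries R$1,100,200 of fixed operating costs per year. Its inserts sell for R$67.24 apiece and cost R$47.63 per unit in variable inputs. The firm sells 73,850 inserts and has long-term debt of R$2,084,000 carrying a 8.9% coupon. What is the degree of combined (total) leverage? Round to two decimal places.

8.91

Total contribution margin = 73,850 × R$19.61 = R$1,448,198.50.
EBIT = R$1,448,198.50 − R$1,100,200 = R$347,998.50. Interest = R$185,476.00.
DOL = R$1,448,198.50 ÷ R$347,998.50 = 4.1615; DFL = R$347,998.50 ÷ R$162,522.50 = 2.1412.
Combined leverage = 4.1615 × 2.1412 = 8.9106.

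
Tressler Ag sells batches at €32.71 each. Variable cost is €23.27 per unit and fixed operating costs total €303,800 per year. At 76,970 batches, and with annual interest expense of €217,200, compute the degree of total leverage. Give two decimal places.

3.53

Contribution at this volume is 76,970 × €9.44 = €726,596.80.
EBIT = €726,596.80 − €303,800 = €422,796.80. Interest = €217,200.00, so EBIT − I = €205,596.80.
DCL = contribution ÷ (EBIT − I) = €726,596.80 ÷ €205,596.80 = 3.5341.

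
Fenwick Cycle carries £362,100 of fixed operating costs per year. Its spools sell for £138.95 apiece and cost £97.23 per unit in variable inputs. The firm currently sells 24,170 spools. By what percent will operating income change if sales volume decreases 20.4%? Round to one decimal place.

Contribution at this volume is 24,170 × £41.72 = £1,008,372.40.
Subtracting fixed costs: EBIT = £1,008,372.40 − £362,100 = £646,272.40.
DOL = contribution ÷ EBIT = £1,008,372.40 ÷ £646,272.40 = 1.5603.
%ΔEBIT = DOL × %ΔSales = 1.5603 × -20.4% = -31.8%.

-31.8%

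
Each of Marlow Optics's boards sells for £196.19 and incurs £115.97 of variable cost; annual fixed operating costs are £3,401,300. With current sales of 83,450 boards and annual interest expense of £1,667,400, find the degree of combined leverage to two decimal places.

At 83,450 units, contribution = 83,450 × £80.22 = £6,694,359.00.
EBIT = £6,694,359.00 − £3,401,300 = £3,293,059.00. Interest = £1,667,400.00, so EBIT − I = £1,625,659.00.
Degree of total leverage = total CM / (EBIT − interest) = £6,694,359.00 / £1,625,659.00 = 4.1179.

4.12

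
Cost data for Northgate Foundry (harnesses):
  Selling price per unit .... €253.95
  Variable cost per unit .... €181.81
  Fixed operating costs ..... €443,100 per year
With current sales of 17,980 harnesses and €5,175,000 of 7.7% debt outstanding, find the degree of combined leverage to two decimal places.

2.85

Total contribution margin = 17,980 × €72.14 = €1,297,077.20.
Operating income = contribution − fixed costs = €1,297,077.20 − €443,100 = €853,977.20. Interest = €398,475.00.
DOL = €1,297,077.20 ÷ €853,977.20 = 1.5189; DFL = €853,977.20 ÷ €455,502.20 = 1.8748.
DCL = DOL × DFL = 1.5189 × 1.8748 = 2.8476.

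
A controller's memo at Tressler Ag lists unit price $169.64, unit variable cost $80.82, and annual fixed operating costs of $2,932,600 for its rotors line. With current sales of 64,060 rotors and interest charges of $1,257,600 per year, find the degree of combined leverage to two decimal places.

3.79

Contribution at this volume is 64,060 × $88.82 = $5,689,809.20.
Operating income = contribution − fixed costs = $5,689,809.20 − $2,932,600 = $2,757,209.20. Interest = $1,257,600.00.
DOL = $5,689,809.20 ÷ $2,757,209.20 = 2.0636; DFL = $2,757,209.20 ÷ $1,499,609.20 = 1.8386.
Combined leverage = 2.0636 × 1.8386 = 3.7941.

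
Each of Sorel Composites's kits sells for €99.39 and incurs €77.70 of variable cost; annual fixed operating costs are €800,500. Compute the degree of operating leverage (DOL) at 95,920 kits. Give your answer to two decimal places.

1.63

Total contribution margin = 95,920 × €21.69 = €2,080,504.80.
Subtracting fixed costs: EBIT = €2,080,504.80 − €800,500 = €1,280,004.80.
DOL = contribution ÷ EBIT = €2,080,504.80 ÷ €1,280,004.80 = 1.6254.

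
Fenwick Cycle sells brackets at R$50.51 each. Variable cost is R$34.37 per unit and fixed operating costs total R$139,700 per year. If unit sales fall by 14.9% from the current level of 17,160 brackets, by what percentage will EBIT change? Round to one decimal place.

At 17,160 units, contribution = 17,160 × R$16.14 = R$276,962.40.
Operating income = contribution − fixed costs = R$276,962.40 − R$139,700 = R$137,262.40.
DOL = contribution ÷ EBIT = R$276,962.40 ÷ R$137,262.40 = 2.0178.
%ΔEBIT = DOL × %ΔSales = 2.0178 × -14.9% = -30.1%.

-30.1%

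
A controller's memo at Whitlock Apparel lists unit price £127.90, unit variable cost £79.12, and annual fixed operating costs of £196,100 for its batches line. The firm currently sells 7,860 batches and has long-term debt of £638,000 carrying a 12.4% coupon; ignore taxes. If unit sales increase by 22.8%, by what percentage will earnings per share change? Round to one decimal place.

Contribution at this volume is 7,860 × £48.78 = £383,410.80.
EBIT = £383,410.80 − £196,100 = £187,310.80.
Interest = £79,112.00, so EBIT − I = £108,198.80.
DCL = total CM / (EBIT − I) = £383,410.80 / £108,198.80 = 3.5436.
EPS therefore changes by 3.5436 × (+22.8%) = +80.8%.

+80.8%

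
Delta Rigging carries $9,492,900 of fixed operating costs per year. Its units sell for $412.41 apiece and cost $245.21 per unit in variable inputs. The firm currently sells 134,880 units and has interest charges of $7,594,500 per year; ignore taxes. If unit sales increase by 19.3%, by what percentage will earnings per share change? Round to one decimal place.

Contribution at this volume is 134,880 × $167.20 = $22,551,936.00.
Subtracting fixed costs: EBIT = $22,551,936.00 − $9,492,900 = $13,059,036.00.
After interest of $7,594,500.00, pre-tax earnings = $5,464,536.00.
DCL = total CM / (EBIT − I) = $22,551,936.00 / $5,464,536.00 = 4.1270.
%ΔEPS = DCL × %ΔSales = 4.1270 × +19.3% = +79.7%.

+79.7%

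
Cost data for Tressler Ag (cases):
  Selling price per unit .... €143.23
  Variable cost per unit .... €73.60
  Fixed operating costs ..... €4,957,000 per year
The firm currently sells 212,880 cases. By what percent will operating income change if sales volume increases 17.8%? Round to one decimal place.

+26.7%

At 212,880 units, contribution = 212,880 × €69.63 = €14,822,834.40.
EBIT = €14,822,834.40 − €4,957,000 = €9,865,834.40.
So DOL = total CM / EBIT = €14,822,834.40 / €9,865,834.40 = 1.5024.
Operating income changes by 1.5024 × +17.8% = +26.7%.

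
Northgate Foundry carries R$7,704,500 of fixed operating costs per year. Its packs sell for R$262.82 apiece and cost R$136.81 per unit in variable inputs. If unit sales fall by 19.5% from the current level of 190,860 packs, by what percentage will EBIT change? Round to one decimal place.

-28.7%

At 190,860 units, contribution = 190,860 × R$126.01 = R$24,050,268.60.
Operating income = contribution − fixed costs = R$24,050,268.60 − R$7,704,500 = R$16,345,768.60.
DOL = contribution ÷ EBIT = R$24,050,268.60 ÷ R$16,345,768.60 = 1.4713.
So EBIT moves 1.4713 × (-19.5%) = -28.7%.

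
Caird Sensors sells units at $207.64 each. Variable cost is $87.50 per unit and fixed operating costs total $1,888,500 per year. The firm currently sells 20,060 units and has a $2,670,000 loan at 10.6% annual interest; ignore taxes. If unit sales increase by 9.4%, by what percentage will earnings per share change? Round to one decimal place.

+95.0%

At 20,060 units, contribution = 20,060 × $120.14 = $2,410,008.40.
Operating income = contribution − fixed costs = $2,410,008.40 − $1,888,500 = $521,508.40.
Interest = $283,020.00, so EBIT − I = $238,488.40.
Degree of combined leverage = contribution ÷ (EBIT − I) = $2,410,008.40 ÷ $238,488.40 = 10.1053.
EPS therefore changes by 10.1053 × (+9.4%) = +95.0%.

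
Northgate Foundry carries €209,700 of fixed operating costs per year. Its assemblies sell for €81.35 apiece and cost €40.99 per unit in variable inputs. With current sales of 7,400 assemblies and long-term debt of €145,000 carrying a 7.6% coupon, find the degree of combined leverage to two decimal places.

3.83

Total contribution margin = 7,400 × €40.36 = €298,664.00.
EBIT = €298,664.00 − €209,700 = €88,964.00. Interest = €11,020.00, so EBIT − I = €77,944.00.
Degree of total leverage = total CM / (EBIT − interest) = €298,664.00 / €77,944.00 = 3.8318.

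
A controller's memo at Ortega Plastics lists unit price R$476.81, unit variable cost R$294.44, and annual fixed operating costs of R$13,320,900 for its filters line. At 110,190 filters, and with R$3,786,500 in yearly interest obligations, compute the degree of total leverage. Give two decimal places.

Total contribution margin = 110,190 × R$182.37 = R$20,095,350.30.
EBIT = R$20,095,350.30 − R$13,320,900 = R$6,774,450.30. Interest = R$3,786,500.00.
DOL = R$20,095,350.30 ÷ R$6,774,450.30 = 2.9663; DFL = R$6,774,450.30 ÷ R$2,987,950.30 = 2.2673.
Combined leverage = 2.9663 × 2.2673 = 6.7255.

6.73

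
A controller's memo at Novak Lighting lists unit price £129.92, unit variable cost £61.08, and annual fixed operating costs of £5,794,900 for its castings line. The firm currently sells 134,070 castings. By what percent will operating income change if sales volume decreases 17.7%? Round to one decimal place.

-47.6%

Total contribution margin = 134,070 × £68.84 = £9,229,378.80.
Operating income = contribution − fixed costs = £9,229,378.80 − £5,794,900 = £3,434,478.80.
DOL = contribution ÷ EBIT = £9,229,378.80 ÷ £3,434,478.80 = 2.6873.
So EBIT moves 2.6873 × (-17.7%) = -47.6%.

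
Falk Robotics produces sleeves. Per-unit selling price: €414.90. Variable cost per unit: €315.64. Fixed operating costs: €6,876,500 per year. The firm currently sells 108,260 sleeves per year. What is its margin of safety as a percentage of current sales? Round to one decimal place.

Unit CM = price − variable cost = €414.90 − €315.64 = €99.26. Break-even units = €6,876,500 ÷ €99.26 = 69,277.65; break-even revenue = 69,277.65 × €414.90 = €28,743,298.91.
Current sales = 108,260 × €414.90 = €44,917,074.00.
Margin of safety = (€44,917,074.00 − €28,743,298.91) ÷ €44,917,074.00 = 36.0%.

36.0%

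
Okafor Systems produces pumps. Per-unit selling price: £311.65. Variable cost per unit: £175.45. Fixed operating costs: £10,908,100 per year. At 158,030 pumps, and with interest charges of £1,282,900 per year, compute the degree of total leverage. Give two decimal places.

At 158,030 units, contribution = 158,030 × £136.20 = £21,523,686.00.
Subtracting fixed costs: EBIT = £21,523,686.00 − £10,908,100 = £10,615,586.00. Interest = £1,282,900.00.
DOL = £21,523,686.00 ÷ £10,615,586.00 = 2.0276; DFL = £10,615,586.00 ÷ £9,332,686.00 = 1.1375.
Combined leverage = 2.0276 × 1.1375 = 2.3064.

2.31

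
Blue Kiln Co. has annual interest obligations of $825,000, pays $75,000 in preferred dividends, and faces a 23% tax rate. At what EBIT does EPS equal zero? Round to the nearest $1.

Grossing the preferred dividend up to pre-tax terms: $75,000 / (1 − 0.23) = $97,402.60.
Financial break-even EBIT = interest + D_p ÷ (1 − t) = $825,000 + $97,402.60 = $922,402.60.

$922,403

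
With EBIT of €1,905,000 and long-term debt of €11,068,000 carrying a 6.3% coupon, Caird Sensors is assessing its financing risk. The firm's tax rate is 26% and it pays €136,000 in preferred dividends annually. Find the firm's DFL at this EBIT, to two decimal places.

Annual interest charges come to €697,284.00.
Preferred dividends grossed up pre-tax: €136,000 / (1 − 0.26) = €183,783.78.
DFL = EBIT ÷ [EBIT − I − D_p/(1−t)] = €1,905,000 ÷ [€1,905,000 − €697,284.00 − €183,783.78] = €1,905,000 ÷ €1,023,932.22 = 1.8605.

1.86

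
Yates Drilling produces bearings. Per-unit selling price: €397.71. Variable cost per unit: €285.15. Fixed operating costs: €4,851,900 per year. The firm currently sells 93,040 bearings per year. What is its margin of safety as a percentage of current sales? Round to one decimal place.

Unit CM = price − variable cost = €397.71 − €285.15 = €112.56. Break-even units = €4,851,900 ÷ €112.56 = 43,105.01; break-even revenue = 43,105.01 × €397.71 = €17,143,293.79.
Actual sales revenue = 93,040 × €397.71 = €37,002,938.40.
Margin of safety = (€37,002,938.40 − €17,143,293.79) ÷ €37,002,938.40 = 53.7%.

53.7%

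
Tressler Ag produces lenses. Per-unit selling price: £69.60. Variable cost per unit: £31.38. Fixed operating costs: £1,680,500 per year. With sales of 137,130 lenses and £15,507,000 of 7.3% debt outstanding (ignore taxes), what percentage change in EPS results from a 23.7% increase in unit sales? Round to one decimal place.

+51.1%

At 137,130 units, contribution = 137,130 × £38.22 = £5,241,108.60.
Subtracting fixed costs: EBIT = £5,241,108.60 − £1,680,500 = £3,560,608.60.
After interest of £1,132,011.00, pre-tax earnings = £2,428,597.60.
Degree of combined leverage = contribution ÷ (EBIT − I) = £5,241,108.60 ÷ £2,428,597.60 = 2.1581.
%ΔEPS = DCL × %ΔSales = 2.1581 × +23.7% = +51.1%.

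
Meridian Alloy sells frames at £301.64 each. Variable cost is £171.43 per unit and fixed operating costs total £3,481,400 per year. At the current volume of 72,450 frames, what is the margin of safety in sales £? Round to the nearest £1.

£13,788,927

Each unit contributes £301.64 − £171.43 = £130.21. Break-even units = £3,481,400 ÷ £130.21 = 26,736.81; break-even revenue = 26,736.81 × £301.64 = £8,064,891.30.
Actual sales revenue = 72,450 × £301.64 = £21,853,818.00.
Margin of safety = £21,853,818.00 − £8,064,891.30 = £13,788,927.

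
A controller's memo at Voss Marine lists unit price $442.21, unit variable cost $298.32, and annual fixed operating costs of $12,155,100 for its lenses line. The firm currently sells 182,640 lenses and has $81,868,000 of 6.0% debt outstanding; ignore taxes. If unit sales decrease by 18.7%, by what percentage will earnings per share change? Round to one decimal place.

-53.3%

Total contribution margin = 182,640 × $143.89 = $26,280,069.60.
EBIT = $26,280,069.60 − $12,155,100 = $14,124,969.60.
Interest = $4,912,080.00, so EBIT − I = $9,212,889.60.
Degree of combined leverage = contribution ÷ (EBIT − I) = $26,280,069.60 ÷ $9,212,889.60 = 2.8525.
%ΔEPS = DCL × %ΔSales = 2.8525 × -18.7% = -53.3%.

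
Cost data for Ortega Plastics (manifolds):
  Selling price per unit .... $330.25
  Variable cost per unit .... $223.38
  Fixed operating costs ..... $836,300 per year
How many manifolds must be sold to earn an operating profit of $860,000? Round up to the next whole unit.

Unit CM = price − variable cost = $330.25 − $223.38 = $106.87.
Units = (FC + target) / CM = ($836,300 + $860,000) / $106.87 = 15,872.56, so 15,873 manifolds.

15,873 manifolds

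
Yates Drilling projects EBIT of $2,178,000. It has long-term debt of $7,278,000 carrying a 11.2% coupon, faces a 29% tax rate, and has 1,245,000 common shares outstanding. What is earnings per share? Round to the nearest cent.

$0.78

Pre-tax income = $2,178,000 − $815,136.00 = $1,362,864.00.
After tax at 29%: net income = $1,362,864.00 × 0.71 = $967,633.44.
Per share: $967,633.44 / 1,245,000 shares = $0.78.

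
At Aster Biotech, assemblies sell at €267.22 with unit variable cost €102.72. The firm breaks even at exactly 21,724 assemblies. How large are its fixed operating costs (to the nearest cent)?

€3,573,598.00

Contribution margin per unit = €267.22 − €102.72 = €164.50.
Fixed costs = break-even units × CM = 21,724 × €164.50 = €3,573,598.00.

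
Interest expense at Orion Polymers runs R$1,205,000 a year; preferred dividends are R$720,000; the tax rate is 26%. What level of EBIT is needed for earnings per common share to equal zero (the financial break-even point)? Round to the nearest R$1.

Preferred dividends are paid after tax, so their pre-tax equivalent is R$720,000 ÷ (1 − 0.26) = R$972,972.97.
Financial break-even EBIT = interest + D_p ÷ (1 − t) = R$1,205,000 + R$972,972.97 = R$2,177,972.97.

R$2,177,973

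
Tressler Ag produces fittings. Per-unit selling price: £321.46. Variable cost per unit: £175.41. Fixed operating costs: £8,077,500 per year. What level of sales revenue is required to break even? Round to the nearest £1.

£17,778,796

CM per unit = £321.46 − £175.41 = £146.05; CM ratio = £146.05 / £321.46 = 0.4543.
Break-even sales = FC ÷ CM ratio = £8,077,500 × £321.46 / £146.05 = £17,778,796.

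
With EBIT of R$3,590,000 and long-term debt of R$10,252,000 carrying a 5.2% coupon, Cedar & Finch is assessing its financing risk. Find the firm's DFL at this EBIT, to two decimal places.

1.17

Annual interest charges come to R$533,104.00.
Degree of financial leverage = EBIT / (EBIT − interest) = R$3,590,000 / R$3,056,896.00 = 1.1744.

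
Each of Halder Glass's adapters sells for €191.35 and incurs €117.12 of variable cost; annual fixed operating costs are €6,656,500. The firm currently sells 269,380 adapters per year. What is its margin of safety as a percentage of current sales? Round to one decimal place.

66.7%

Each unit contributes €191.35 − €117.12 = €74.23. Break-even units = €6,656,500 ÷ €74.23 = 89,673.99; break-even revenue = 89,673.99 × €191.35 = €17,159,117.27.
Actual sales revenue = 269,380 × €191.35 = €51,545,863.00.
Margin of safety = (€51,545,863.00 − €17,159,117.27) ÷ €51,545,863.00 = 66.7%.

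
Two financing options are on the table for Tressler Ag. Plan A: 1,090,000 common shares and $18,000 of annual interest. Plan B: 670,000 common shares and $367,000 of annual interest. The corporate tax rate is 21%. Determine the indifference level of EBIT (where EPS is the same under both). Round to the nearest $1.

$923,738

Set EPS_A = EPS_B: (EBIT − $18,000)(1 − 0.21) ÷ 1,090,000 = (EBIT − $367,000)(1 − 0.21) ÷ 670,000.
The (1 − t) factor cancels: (EBIT − 18,000) × 670,000 = (EBIT − 367,000) × 1,090,000.
Solving, EBIT = (367,000·1,090,000 − 18,000·670,000) / (1,090,000 − 670,000) = 387,970,000,000 / 420,000 = 923,738.10.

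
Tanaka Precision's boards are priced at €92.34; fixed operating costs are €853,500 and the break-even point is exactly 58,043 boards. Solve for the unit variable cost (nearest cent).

At break-even, FC = Q × (P − VC), so P − VC = €853,500 ÷ 58,043 = €14.7046.
Variable cost per unit = €92.34 − €14.7046 = €77.64.

€77.64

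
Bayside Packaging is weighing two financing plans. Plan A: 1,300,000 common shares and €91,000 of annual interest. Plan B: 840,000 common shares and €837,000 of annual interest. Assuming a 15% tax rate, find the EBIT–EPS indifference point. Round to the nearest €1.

Set EPS_A = EPS_B: (EBIT − €91,000)(1 − 0.15) ÷ 1,300,000 = (EBIT − €837,000)(1 − 0.15) ÷ 840,000.
Cancelling (1 − t) and cross-multiplying: 840,000·(EBIT − 91,000) = 1,300,000·(EBIT − 837,000).
Solving, EBIT = (837,000·1,300,000 − 91,000·840,000) / (1,300,000 − 840,000) = 1,011,660,000,000 / 460,000 = 2,199,260.87.

€2,199,261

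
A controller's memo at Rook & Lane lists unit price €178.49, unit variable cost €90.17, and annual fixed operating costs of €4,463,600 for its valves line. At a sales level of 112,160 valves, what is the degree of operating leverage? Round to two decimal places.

1.82

Total contribution margin = 112,160 × €88.32 = €9,905,971.20.
EBIT = €9,905,971.20 − €4,463,600 = €5,442,371.20.
DOL = contribution ÷ EBIT = €9,905,971.20 ÷ €5,442,371.20 = 1.8202.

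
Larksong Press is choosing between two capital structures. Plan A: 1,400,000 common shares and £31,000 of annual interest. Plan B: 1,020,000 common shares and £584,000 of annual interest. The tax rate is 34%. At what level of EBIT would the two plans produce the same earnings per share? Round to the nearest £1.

£2,068,368

At indifference, (EBIT − 31,000)(1 − t)/1,400,000 = (EBIT − 584,000)(1 − t)/1,020,000.
The (1 − t) factor cancels: (EBIT − 31,000) × 1,020,000 = (EBIT − 584,000) × 1,400,000.
EBIT × (1,400,000 − 1,020,000) = 584,000 × 1,400,000 − 31,000 × 1,020,000 = 785,980,000,000, so EBIT = 785,980,000,000 ÷ 380,000 = 2,068,368.42.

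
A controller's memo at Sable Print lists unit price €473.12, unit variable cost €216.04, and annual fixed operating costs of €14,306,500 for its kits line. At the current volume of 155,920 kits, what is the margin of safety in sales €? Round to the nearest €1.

Unit CM = price − variable cost = €473.12 − €216.04 = €257.08. Break-even units = €14,306,500 ÷ €257.08 = 55,649.99; break-even revenue = 55,649.99 × €473.12 = €26,329,124.32.
Actual sales revenue = 155,920 × €473.12 = €73,768,870.40.
Margin of safety = €73,768,870.40 − €26,329,124.32 = €47,439,746.

€47,439,746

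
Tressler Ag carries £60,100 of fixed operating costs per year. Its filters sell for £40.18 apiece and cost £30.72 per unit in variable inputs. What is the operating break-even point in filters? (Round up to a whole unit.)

6,354 filters

Contribution margin per unit = £40.18 − £30.72 = £9.46.
Units to break even: £60,100 ÷ £9.46 = 6,353.07, rounded up to 6,354.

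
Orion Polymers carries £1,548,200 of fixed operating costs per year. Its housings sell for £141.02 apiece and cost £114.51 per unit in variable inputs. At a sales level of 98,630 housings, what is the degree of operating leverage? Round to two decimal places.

2.45

Total contribution margin = 98,630 × £26.51 = £2,614,681.30.
EBIT = £2,614,681.30 − £1,548,200 = £1,066,481.30.
Degree of operating leverage = £2,614,681.30 / £1,066,481.30 = 2.4517.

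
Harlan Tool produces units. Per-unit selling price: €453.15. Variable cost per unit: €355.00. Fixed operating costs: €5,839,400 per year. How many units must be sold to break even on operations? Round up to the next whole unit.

59,495 units

Contribution margin per unit = €453.15 − €355.00 = €98.15.
Units to break even: €5,839,400 ÷ €98.15 = 59,494.65, rounded up to 59,495.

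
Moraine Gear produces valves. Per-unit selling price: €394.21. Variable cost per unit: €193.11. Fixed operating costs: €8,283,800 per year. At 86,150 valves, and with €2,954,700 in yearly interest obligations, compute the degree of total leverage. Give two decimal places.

At 86,150 units, contribution = 86,150 × €201.10 = €17,324,765.00.
Operating income = contribution − fixed costs = €17,324,765.00 − €8,283,800 = €9,040,965.00. Interest = €2,954,700.00, so EBIT − I = €6,086,265.00.
Degree of total leverage = total CM / (EBIT − interest) = €17,324,765.00 / €6,086,265.00 = 2.8465.

2.85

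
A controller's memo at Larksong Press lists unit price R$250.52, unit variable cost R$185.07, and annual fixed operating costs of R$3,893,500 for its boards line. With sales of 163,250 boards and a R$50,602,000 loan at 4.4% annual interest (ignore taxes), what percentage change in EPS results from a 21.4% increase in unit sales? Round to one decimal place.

Contribution at this volume is 163,250 × R$65.45 = R$10,684,712.50.
Operating income = contribution − fixed costs = R$10,684,712.50 − R$3,893,500 = R$6,791,212.50.
Interest = R$2,226,488.00, so EBIT − I = R$4,564,724.50.
DCL = total CM / (EBIT − I) = R$10,684,712.50 / R$4,564,724.50 = 2.3407.
EPS therefore changes by 2.3407 × (+21.4%) = +50.1%.

+50.1%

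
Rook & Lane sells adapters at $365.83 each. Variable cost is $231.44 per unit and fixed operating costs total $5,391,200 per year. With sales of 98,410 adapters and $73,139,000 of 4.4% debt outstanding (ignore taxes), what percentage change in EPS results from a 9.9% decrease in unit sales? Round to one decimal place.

-28.4%

At 98,410 units, contribution = 98,410 × $134.39 = $13,225,319.90.
EBIT = $13,225,319.90 − $5,391,200 = $7,834,119.90.
After interest of $3,218,116.00, pre-tax earnings = $4,616,003.90.
Degree of combined leverage = contribution ÷ (EBIT − I) = $13,225,319.90 ÷ $4,616,003.90 = 2.8651.
EPS therefore changes by 2.8651 × (-9.9%) = -28.4%.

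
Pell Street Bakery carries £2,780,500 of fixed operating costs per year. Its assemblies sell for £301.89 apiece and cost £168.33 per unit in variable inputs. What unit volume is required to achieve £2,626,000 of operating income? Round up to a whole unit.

40,480 assemblies

Contribution margin per unit = £301.89 − £168.33 = £133.56.
Required volume = (fixed costs + target profit) ÷ CM = (£2,780,500 + £2,626,000) ÷ £133.56 = 40,479.93, so 40,480 assemblies.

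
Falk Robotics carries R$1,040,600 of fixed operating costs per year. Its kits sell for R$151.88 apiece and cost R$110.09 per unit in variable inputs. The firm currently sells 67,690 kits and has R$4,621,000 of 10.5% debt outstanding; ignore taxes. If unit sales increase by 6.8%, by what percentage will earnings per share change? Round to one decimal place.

Contribution at this volume is 67,690 × R$41.79 = R$2,828,765.10.
Operating income = contribution − fixed costs = R$2,828,765.10 − R$1,040,600 = R$1,788,165.10.
After interest of R$485,205.00, pre-tax earnings = R$1,302,960.10.
Degree of combined leverage = contribution ÷ (EBIT − I) = R$2,828,765.10 ÷ R$1,302,960.10 = 2.1710.
EPS therefore changes by 2.1710 × (+6.8%) = +14.8%.

+14.8%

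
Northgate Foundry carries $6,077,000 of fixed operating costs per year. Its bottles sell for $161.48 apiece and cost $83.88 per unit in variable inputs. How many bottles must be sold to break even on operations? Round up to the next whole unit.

Unit CM = price − variable cost = $161.48 − $83.88 = $77.60.
Break-even Q = $6,077,000 / $77.60 = 78,311.86 → 78,312 bottles.

78,312 bottles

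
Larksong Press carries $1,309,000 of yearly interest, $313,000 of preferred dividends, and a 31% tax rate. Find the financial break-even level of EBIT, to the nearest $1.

$1,762,623

Preferred dividends are paid after tax, so their pre-tax equivalent is $313,000 ÷ (1 − 0.31) = $453,623.19.
EPS = 0 when EBIT covers interest plus the pre-tax preferred burden: $1,309,000 + $453,623.19 = $1,762,623.19.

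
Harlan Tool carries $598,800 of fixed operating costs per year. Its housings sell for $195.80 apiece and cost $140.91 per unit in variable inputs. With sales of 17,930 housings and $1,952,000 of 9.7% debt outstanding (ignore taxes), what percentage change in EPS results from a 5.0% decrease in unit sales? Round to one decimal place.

-25.1%

Contribution at this volume is 17,930 × $54.89 = $984,177.70.
Operating income = contribution − fixed costs = $984,177.70 − $598,800 = $385,377.70.
Interest = $189,344.00, so EBIT − I = $196,033.70.
Degree of combined leverage = contribution ÷ (EBIT − I) = $984,177.70 ÷ $196,033.70 = 5.0205.
EPS therefore changes by 5.0205 × (-5.0%) = -25.1%.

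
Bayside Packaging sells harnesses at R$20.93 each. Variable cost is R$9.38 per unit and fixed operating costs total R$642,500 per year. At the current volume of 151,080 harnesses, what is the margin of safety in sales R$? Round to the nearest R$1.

R$1,997,817

Unit CM = price − variable cost = R$20.93 − R$9.38 = R$11.55. Break-even units = R$642,500 ÷ R$11.55 = 55,627.71; break-even revenue = 55,627.71 × R$20.93 = R$1,164,287.88.
Current sales = 151,080 × R$20.93 = R$3,162,104.40.
Margin of safety = R$3,162,104.40 − R$1,164,287.88 = R$1,997,817.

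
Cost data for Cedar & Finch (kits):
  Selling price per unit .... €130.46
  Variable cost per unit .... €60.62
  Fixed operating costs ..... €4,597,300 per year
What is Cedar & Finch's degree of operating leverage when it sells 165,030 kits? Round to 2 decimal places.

1.66

Contribution at this volume is 165,030 × €69.84 = €11,525,695.20.
EBIT = €11,525,695.20 − €4,597,300 = €6,928,395.20.
Degree of operating leverage = €11,525,695.20 / €6,928,395.20 = 1.6635.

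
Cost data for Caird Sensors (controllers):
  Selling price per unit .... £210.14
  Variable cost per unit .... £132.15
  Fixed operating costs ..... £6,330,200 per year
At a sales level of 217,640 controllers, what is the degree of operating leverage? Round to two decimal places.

1.59

Total contribution margin = 217,640 × £77.99 = £16,973,743.60.
Operating income = contribution − fixed costs = £16,973,743.60 − £6,330,200 = £10,643,543.60.
So DOL = total CM / EBIT = £16,973,743.60 / £10,643,543.60 = 1.5947.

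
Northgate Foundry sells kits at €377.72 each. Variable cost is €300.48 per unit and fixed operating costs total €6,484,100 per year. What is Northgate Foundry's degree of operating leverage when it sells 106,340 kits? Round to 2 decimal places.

4.75

At 106,340 units, contribution = 106,340 × €77.24 = €8,213,701.60.
Operating income = contribution − fixed costs = €8,213,701.60 − €6,484,100 = €1,729,601.60.
DOL = contribution ÷ EBIT = €8,213,701.60 ÷ €1,729,601.60 = 4.7489.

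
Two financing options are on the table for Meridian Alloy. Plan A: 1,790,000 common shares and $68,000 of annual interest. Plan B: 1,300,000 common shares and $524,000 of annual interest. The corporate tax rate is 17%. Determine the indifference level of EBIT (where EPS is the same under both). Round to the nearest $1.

Set EPS_A = EPS_B: (EBIT − $68,000)(1 − 0.17) ÷ 1,790,000 = (EBIT − $524,000)(1 − 0.17) ÷ 1,300,000.
The (1 − t) factor cancels: (EBIT − 68,000) × 1,300,000 = (EBIT − 524,000) × 1,790,000.
EBIT × (1,790,000 − 1,300,000) = 524,000 × 1,790,000 − 68,000 × 1,300,000 = 849,560,000,000, so EBIT = 849,560,000,000 ÷ 490,000 = 1,733,795.92.

$1,733,796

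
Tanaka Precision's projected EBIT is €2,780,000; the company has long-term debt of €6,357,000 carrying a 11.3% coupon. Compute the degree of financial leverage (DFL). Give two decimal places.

Annual interest charges come to €718,341.00.
DFL = EBIT ÷ (EBIT − I) = €2,780,000 ÷ (€2,780,000 − €718,341.00) = €2,780,000 ÷ €2,061,659.00 = 1.3484.

1.35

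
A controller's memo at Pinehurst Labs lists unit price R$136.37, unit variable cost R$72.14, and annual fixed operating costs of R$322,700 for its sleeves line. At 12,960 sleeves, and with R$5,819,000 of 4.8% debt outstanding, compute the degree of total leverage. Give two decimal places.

3.61

Total contribution margin = 12,960 × R$64.23 = R$832,420.80.
Operating income = contribution − fixed costs = R$832,420.80 − R$322,700 = R$509,720.80. Interest = R$279,312.00, so EBIT − I = R$230,408.80.
DCL = contribution ÷ (EBIT − I) = R$832,420.80 ÷ R$230,408.80 = 3.6128.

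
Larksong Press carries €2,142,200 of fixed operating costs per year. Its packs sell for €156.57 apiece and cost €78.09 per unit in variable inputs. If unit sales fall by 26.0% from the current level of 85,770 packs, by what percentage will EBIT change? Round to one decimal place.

Total contribution margin = 85,770 × €78.48 = €6,731,229.60.
Subtracting fixed costs: EBIT = €6,731,229.60 − €2,142,200 = €4,589,029.60.
Degree of operating leverage = €6,731,229.60 / €4,589,029.60 = 1.4668.
%ΔEBIT = DOL × %ΔSales = 1.4668 × -26.0% = -38.1%.

-38.1%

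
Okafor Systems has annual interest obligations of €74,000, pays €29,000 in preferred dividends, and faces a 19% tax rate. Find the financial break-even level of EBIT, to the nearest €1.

€109,802

Grossing the preferred dividend up to pre-tax terms: €29,000 / (1 − 0.19) = €35,802.47.
EPS = 0 when EBIT covers interest plus the pre-tax preferred burden: €74,000 + €35,802.47 = €109,802.47.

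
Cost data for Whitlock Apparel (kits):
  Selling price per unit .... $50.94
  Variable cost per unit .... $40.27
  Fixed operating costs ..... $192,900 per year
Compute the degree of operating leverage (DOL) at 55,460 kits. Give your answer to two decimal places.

Total contribution margin = 55,460 × $10.67 = $591,758.20.
Operating income = contribution − fixed costs = $591,758.20 − $192,900 = $398,858.20.
DOL = contribution ÷ EBIT = $591,758.20 ÷ $398,858.20 = 1.4836.

1.48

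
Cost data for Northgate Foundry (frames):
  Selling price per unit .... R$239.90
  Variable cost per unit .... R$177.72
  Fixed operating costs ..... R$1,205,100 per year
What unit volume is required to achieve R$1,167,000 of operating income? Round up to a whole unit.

38,149 frames

Unit CM = price − variable cost = R$239.90 − R$177.72 = R$62.18.
Need Q such that Q × R$62.18 − R$1,205,100 = R$1,167,000, i.e. Q = R$2,372,100 / R$62.18 = 38,148.92 → 38,149.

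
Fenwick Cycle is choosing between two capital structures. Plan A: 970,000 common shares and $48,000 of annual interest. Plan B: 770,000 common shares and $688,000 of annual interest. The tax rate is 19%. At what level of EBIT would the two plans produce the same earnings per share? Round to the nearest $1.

Set EPS_A = EPS_B: (EBIT − $48,000)(1 − 0.19) ÷ 970,000 = (EBIT − $688,000)(1 − 0.19) ÷ 770,000.
The (1 − t) factor cancels: (EBIT − 48,000) × 770,000 = (EBIT − 688,000) × 970,000.
EBIT × (970,000 − 770,000) = 688,000 × 970,000 − 48,000 × 770,000 = 630,400,000,000, so EBIT = 630,400,000,000 ÷ 200,000 = 3,152,000.00.

$3,152,000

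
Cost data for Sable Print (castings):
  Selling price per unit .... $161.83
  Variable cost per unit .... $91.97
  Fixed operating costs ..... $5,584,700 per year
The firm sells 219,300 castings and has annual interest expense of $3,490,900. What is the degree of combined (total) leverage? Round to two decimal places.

At 219,300 units, contribution = 219,300 × $69.86 = $15,320,298.00.
Subtracting fixed costs: EBIT = $15,320,298.00 − $5,584,700 = $9,735,598.00. Interest = $3,490,900.00, so EBIT − I = $6,244,698.00.
DCL = contribution ÷ (EBIT − I) = $15,320,298.00 ÷ $6,244,698.00 = 2.4533.

2.45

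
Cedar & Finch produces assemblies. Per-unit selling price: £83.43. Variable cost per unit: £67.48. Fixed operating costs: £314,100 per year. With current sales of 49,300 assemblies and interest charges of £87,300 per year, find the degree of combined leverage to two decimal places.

At 49,300 units, contribution = 49,300 × £15.95 = £786,335.00.
Subtracting fixed costs: EBIT = £786,335.00 − £314,100 = £472,235.00. Interest = £87,300.00.
DOL = £786,335.00 ÷ £472,235.00 = 1.6651; DFL = £472,235.00 ÷ £384,935.00 = 1.2268.
DCL = DOL × DFL = 1.6651 × 1.2268 = 2.0427.

2.04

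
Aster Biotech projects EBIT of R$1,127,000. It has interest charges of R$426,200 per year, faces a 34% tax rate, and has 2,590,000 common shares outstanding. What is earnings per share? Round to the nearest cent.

Pre-tax income = R$1,127,000 − R$426,200.00 = R$700,800.00.
Net income = R$700,800.00 × (1 − 0.34) = R$462,528.00.
EPS = R$462,528.00 ÷ 2,590,000 = R$0.18.

R$0.18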